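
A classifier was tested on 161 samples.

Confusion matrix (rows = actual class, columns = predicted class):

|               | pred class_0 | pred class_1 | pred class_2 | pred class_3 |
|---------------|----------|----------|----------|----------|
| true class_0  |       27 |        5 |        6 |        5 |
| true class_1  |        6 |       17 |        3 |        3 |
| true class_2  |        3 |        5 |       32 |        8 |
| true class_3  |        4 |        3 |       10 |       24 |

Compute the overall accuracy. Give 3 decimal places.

0.621

Accuracy = trace / total = (27+17+32+24=100) / 161 = 100/161 = 0.621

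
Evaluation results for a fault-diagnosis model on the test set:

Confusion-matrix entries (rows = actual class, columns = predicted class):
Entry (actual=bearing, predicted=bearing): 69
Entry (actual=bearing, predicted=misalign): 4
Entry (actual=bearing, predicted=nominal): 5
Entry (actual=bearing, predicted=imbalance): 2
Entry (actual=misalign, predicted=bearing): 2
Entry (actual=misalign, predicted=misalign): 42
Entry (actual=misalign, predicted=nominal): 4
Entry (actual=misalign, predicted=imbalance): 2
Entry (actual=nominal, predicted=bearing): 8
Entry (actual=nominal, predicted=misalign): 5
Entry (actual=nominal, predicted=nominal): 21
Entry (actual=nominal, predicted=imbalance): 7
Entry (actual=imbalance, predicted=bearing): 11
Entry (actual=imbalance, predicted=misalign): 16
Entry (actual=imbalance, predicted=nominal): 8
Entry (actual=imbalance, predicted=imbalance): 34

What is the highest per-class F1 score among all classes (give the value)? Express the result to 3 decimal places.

Per-class F1 score (2·TP/(2·TP+FP+FN)):
  bearing: TP=69, FP=2+8+11=21, FN=4+5+2=11 → 138/170 = 0.8118
  misalign: TP=42, FP=4+5+16=25, FN=2+4+2=8 → 84/117 = 0.7179
  nominal: TP=21, FP=5+4+8=17, FN=8+5+7=20 → 42/79 = 0.5316
  imbalance: TP=34, FP=2+2+7=11, FN=11+16+8=35 → 68/114 = 0.5965
Highest is class 'bearing' with F1 score = 0.812.

0.812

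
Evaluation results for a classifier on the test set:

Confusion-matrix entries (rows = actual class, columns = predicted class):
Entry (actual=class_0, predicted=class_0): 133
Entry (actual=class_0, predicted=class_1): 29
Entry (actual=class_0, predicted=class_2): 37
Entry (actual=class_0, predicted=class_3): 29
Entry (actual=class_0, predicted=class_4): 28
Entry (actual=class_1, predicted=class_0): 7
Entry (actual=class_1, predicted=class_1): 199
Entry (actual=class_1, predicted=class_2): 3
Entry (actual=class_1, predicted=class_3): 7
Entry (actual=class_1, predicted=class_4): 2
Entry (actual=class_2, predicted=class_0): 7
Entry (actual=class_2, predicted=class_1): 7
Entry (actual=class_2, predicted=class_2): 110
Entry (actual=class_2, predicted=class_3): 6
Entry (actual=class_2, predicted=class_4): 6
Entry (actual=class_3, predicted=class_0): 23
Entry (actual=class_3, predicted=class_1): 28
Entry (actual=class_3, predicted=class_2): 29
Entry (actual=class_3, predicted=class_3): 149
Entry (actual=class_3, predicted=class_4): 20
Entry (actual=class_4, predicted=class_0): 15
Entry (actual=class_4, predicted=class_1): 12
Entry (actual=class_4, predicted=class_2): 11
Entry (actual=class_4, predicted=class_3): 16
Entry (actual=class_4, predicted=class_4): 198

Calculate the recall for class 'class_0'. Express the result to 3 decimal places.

0.520

recall = TP/(TP+FN).
class_0: TP=133, FN=29+37+29+28=123 → 133/256 = 0.5195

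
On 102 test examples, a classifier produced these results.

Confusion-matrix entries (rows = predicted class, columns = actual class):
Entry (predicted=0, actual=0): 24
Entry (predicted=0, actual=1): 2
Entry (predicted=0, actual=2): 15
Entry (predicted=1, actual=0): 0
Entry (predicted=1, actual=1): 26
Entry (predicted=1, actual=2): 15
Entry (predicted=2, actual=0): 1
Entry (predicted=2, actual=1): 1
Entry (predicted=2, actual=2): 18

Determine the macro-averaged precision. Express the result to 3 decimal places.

0.707

Per-class precision (TP/(TP+FP)):
  0: TP=24, FP=2+15=17 → 24/41 = 0.5854
  1: TP=26, FP=0+15=15 → 26/41 = 0.6341
  2: TP=18, FP=1+1=2 → 18/20 = 0.9000
Macro-precision = mean = (0.5854 + 0.6341 + 0.9000) / 3 = 0.707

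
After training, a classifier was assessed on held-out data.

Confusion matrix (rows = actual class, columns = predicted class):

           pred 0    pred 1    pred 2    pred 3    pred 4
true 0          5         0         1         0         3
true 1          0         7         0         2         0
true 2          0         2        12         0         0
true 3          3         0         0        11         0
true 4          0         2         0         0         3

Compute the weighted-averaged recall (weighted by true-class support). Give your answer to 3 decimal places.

Per-class recall (TP/(TP+FN)):
  0: TP=5, FN=0+1+0+3=4 → 5/9 = 0.5556
  1: TP=7, FN=0+0+2+0=2 → 7/9 = 0.7778
  2: TP=12, FN=0+2+0+0=2 → 12/14 = 0.8571
  3: TP=11, FN=3+0+0+0=3 → 11/14 = 0.7857
  4: TP=3, FN=0+2+0+0=2 → 3/5 = 0.6000
Weighted-recall = Σ (supportᵢ/N)·recallᵢ with N=51: (9/51)·0.5556 + (9/51)·0.7778 + (14/51)·0.8571 + (14/51)·0.7857 + (5/51)·0.6000 = 0.745

0.745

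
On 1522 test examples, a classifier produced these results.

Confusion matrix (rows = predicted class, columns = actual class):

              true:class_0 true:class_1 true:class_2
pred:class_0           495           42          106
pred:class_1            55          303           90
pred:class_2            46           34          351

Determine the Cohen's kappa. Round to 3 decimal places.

Observed agreement pₒ = trace/N = 1149/1522 = 0.7549
Expected agreement pₑ = Σ (rowᵢ·colᵢ)/N² = (596·643 + 379·448 + 547·431)/1522² = 0.3405
κ = (pₒ − pₑ)/(1 − pₑ) = (0.7549 − 0.3405)/(1 − 0.3405) = 0.628

0.628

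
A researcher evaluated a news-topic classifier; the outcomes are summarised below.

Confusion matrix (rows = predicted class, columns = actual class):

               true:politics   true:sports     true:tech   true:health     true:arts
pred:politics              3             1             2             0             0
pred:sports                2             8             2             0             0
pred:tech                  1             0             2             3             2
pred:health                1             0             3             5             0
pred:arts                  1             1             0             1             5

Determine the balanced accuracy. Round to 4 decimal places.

0.5334

Balanced accuracy = mean of per-class recall.
  politics: recall = 3/8 = 0.37500
  sports: recall = 8/10 = 0.80000
  tech: recall = 2/9 = 0.22222
  health: recall = 5/9 = 0.55556
  arts: recall = 5/7 = 0.71429
Mean = (0.37500 + 0.80000 + 0.22222 + 0.55556 + 0.71429) / 5 = 0.5334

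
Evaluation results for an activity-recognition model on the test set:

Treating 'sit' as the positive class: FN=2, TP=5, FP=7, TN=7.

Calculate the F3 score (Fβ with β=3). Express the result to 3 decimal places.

Fβ = (1+β²)·TP / ((1+β²)·TP + β²·FN + FP), with β²=9
= 10·5 / (10·5 + 9·2 + 7) = 0.667

0.667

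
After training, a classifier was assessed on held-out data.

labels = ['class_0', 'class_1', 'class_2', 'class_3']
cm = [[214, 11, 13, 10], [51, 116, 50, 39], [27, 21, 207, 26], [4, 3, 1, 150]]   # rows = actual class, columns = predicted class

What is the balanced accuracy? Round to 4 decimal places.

Balanced accuracy = mean of per-class recall.
  class_0: recall = 214/248 = 0.86290
  class_1: recall = 116/256 = 0.45313
  class_2: recall = 207/281 = 0.73665
  class_3: recall = 150/158 = 0.94937
Mean = (0.86290 + 0.45313 + 0.73665 + 0.94937) / 4 = 0.7505

0.7505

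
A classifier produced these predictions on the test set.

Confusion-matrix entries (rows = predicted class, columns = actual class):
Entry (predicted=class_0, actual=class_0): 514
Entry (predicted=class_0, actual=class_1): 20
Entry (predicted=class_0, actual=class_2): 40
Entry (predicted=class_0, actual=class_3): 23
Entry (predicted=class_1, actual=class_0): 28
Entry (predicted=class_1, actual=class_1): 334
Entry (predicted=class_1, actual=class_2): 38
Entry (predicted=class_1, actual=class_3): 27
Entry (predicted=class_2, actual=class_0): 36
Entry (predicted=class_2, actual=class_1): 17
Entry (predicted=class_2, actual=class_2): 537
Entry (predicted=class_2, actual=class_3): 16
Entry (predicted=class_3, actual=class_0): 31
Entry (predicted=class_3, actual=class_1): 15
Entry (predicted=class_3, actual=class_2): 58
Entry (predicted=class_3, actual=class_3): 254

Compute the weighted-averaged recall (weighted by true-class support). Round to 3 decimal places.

Per-class recall (TP/(TP+FN)):
  class_0: TP=514, FN=28+36+31=95 → 514/609 = 0.8440
  class_1: TP=334, FN=20+17+15=52 → 334/386 = 0.8653
  class_2: TP=537, FN=40+38+58=136 → 537/673 = 0.7979
  class_3: TP=254, FN=23+27+16=66 → 254/320 = 0.7938
Weighted-recall = Σ (supportᵢ/N)·recallᵢ with N=1988: (609/1988)·0.8440 + (386/1988)·0.8653 + (673/1988)·0.7979 + (320/1988)·0.7938 = 0.824

0.824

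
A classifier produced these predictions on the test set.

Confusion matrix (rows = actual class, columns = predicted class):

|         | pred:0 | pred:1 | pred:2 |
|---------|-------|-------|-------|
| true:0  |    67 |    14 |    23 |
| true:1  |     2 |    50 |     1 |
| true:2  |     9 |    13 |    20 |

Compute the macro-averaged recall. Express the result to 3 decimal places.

0.688

Per-class recall (TP/(TP+FN)):
  0: TP=67, FN=14+23=37 → 67/104 = 0.6442
  1: TP=50, FN=2+1=3 → 50/53 = 0.9434
  2: TP=20, FN=9+13=22 → 20/42 = 0.4762
Macro-recall = mean = (0.6442 + 0.9434 + 0.4762) / 3 = 0.688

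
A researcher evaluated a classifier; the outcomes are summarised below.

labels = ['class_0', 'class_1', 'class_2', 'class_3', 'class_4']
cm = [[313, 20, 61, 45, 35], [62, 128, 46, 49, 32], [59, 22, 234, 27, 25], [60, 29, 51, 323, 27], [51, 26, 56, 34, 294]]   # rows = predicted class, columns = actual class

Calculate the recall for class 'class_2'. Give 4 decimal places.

Treat 'class_2' as positive and all other classes as negative.
recall = TP/(TP+FN).
class_2: TP=234, FN=61+46+51+56=214 → 234/448 = 0.52232

0.5223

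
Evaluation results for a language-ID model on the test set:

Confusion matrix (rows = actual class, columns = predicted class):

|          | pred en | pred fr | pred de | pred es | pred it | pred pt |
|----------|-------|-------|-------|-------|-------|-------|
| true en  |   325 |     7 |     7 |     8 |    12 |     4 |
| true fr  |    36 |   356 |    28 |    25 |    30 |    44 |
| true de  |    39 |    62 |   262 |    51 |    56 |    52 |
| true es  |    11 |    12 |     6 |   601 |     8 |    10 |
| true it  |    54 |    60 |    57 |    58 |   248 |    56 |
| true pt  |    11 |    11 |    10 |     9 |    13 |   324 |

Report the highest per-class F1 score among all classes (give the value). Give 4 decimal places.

Per-class F1 score (2·TP/(2·TP+FP+FN)):
  en: TP=325, FP=36+39+11+54+11=151, FN=7+7+8+12+4=38 → 650/839 = 0.77473
  fr: TP=356, FP=7+62+12+60+11=152, FN=36+28+25+30+44=163 → 712/1027 = 0.69328
  de: TP=262, FP=7+28+6+57+10=108, FN=39+62+51+56+52=260 → 524/892 = 0.58744
  es: TP=601, FP=8+25+51+58+9=151, FN=11+12+6+8+10=47 → 1202/1400 = 0.85857
  it: TP=248, FP=12+30+56+8+13=119, FN=54+60+57+58+56=285 → 496/900 = 0.55111
  pt: TP=324, FP=4+44+52+10+56=166, FN=11+11+10+9+13=54 → 648/868 = 0.74654
Highest is class 'es' with F1 score = 0.8586.

0.8586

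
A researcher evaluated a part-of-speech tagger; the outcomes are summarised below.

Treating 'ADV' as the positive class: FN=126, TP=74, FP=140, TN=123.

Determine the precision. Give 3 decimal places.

0.346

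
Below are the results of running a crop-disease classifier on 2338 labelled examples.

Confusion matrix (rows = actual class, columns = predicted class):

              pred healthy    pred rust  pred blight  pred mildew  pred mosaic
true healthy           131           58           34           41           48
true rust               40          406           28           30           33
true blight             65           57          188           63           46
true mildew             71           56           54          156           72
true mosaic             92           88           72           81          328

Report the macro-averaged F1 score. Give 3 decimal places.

Per-class F1 score (2·TP/(2·TP+FP+FN)):
  healthy: TP=131, FP=40+65+71+92=268, FN=58+34+41+48=181 → 262/711 = 0.3685
  rust: TP=406, FP=58+57+56+88=259, FN=40+28+30+33=131 → 812/1202 = 0.6755
  blight: TP=188, FP=34+28+54+72=188, FN=65+57+63+46=231 → 376/795 = 0.4730
  mildew: TP=156, FP=41+30+63+81=215, FN=71+56+54+72=253 → 312/780 = 0.4000
  mosaic: TP=328, FP=48+33+46+72=199, FN=92+88+72+81=333 → 656/1188 = 0.5522
Macro-F1 score = mean = (0.3685 + 0.6755 + 0.4730 + 0.4000 + 0.5522) / 5 = 0.494

0.494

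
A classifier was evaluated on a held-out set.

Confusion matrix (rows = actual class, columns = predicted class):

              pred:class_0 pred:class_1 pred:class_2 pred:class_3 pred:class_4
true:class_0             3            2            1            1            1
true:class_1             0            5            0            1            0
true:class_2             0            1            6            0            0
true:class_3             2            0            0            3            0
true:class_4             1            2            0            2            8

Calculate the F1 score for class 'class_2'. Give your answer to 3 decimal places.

0.857

Treat 'class_2' as positive and all other classes as negative.
F1 score = 2·TP/(2·TP+FP+FN).
class_2: TP=6, FP=1+0+0+0=1, FN=0+1+0+0=1 → 12/14 = 0.8571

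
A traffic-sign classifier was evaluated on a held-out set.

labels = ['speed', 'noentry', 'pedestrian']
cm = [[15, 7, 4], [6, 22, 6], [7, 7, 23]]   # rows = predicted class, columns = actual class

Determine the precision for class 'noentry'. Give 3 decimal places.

0.647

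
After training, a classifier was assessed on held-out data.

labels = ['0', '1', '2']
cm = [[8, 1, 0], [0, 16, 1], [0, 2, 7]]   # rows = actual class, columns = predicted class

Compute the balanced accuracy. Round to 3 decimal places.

0.869

Balanced accuracy = mean of per-class recall.
  0: recall = 8/9 = 0.8889
  1: recall = 16/17 = 0.9412
  2: recall = 7/9 = 0.7778
Mean = (0.8889 + 0.9412 + 0.7778) / 3 = 0.869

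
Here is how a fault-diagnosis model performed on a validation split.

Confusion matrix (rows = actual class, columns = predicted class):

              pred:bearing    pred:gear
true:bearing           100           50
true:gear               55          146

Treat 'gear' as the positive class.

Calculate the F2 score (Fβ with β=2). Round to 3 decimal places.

Fβ = (1+β²)·TP / ((1+β²)·TP + β²·FN + FP), with β²=4
= 5·146 / (5·146 + 4·55 + 50) = 0.730

0.730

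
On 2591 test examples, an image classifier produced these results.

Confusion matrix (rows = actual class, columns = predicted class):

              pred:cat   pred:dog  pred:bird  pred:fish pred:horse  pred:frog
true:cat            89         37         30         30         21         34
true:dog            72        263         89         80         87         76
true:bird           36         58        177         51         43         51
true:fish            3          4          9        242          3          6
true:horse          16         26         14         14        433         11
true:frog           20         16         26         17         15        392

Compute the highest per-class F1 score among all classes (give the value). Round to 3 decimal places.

Per-class F1 score (2·TP/(2·TP+FP+FN)):
  cat: TP=89, FP=72+36+3+16+20=147, FN=37+30+30+21+34=152 → 178/477 = 0.3732
  dog: TP=263, FP=37+58+4+26+16=141, FN=72+89+80+87+76=404 → 526/1071 = 0.4911
  bird: TP=177, FP=30+89+9+14+26=168, FN=36+58+51+43+51=239 → 354/761 = 0.4652
  fish: TP=242, FP=30+80+51+14+17=192, FN=3+4+9+3+6=25 → 484/701 = 0.6904
  horse: TP=433, FP=21+87+43+3+15=169, FN=16+26+14+14+11=81 → 866/1116 = 0.7760
  frog: TP=392, FP=34+76+51+6+11=178, FN=20+16+26+17+15=94 → 784/1056 = 0.7424
Highest is class 'horse' with F1 score = 0.776.

0.776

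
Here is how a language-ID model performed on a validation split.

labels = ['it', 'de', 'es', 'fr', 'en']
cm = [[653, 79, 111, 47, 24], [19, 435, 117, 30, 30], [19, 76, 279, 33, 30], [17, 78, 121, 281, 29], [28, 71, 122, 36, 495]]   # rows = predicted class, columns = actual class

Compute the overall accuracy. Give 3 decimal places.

Accuracy = trace / total = (653+435+279+281+495=2143) / 3260 = 2143/3260 = 0.657

0.657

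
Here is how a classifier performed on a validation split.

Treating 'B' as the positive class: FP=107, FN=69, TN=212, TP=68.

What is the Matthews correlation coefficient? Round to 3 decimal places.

0.152

MCC = (TP·TN − FP·FN) / √((TP+FP)(TP+FN)(TN+FP)(TN+FN))
Numerator = 68·212 − 107·69 = 7033
Denominator = √(175·137·319·281) = √2149095025 = 46358.3329
MCC = 7033 / 46358.3329 = 0.152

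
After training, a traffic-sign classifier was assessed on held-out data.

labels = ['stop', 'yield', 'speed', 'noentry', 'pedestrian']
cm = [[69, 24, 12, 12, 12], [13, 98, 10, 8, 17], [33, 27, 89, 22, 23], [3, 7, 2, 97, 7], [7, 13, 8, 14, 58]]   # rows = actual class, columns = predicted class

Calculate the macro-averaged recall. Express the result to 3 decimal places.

0.616

Per-class recall (TP/(TP+FN)):
  stop: TP=69, FN=24+12+12+12=60 → 69/129 = 0.5349
  yield: TP=98, FN=13+10+8+17=48 → 98/146 = 0.6712
  speed: TP=89, FN=33+27+22+23=105 → 89/194 = 0.4588
  noentry: TP=97, FN=3+7+2+7=19 → 97/116 = 0.8362
  pedestrian: TP=58, FN=7+13+8+14=42 → 58/100 = 0.5800
Macro-recall = mean = (0.5349 + 0.6712 + 0.4588 + 0.8362 + 0.5800) / 5 = 0.616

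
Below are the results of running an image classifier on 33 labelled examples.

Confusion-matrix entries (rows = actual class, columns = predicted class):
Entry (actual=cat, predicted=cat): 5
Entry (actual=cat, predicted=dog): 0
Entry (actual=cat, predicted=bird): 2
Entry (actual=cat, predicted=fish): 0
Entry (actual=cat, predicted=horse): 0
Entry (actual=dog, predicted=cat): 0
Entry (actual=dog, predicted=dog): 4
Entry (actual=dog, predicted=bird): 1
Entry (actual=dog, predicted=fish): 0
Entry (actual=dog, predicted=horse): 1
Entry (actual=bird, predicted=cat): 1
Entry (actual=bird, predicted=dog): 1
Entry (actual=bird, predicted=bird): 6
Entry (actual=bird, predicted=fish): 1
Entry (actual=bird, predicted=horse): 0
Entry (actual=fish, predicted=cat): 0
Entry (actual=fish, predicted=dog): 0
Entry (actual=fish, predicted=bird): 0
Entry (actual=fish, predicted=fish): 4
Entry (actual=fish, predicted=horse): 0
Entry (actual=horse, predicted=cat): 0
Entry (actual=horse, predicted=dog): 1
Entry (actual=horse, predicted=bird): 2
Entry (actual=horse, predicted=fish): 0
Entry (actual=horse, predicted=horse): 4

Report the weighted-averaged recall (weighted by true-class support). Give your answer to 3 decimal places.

0.697

Per-class recall (TP/(TP+FN)):
  cat: TP=5, FN=0+2+0+0=2 → 5/7 = 0.7143
  dog: TP=4, FN=0+1+0+1=2 → 4/6 = 0.6667
  bird: TP=6, FN=1+1+1+0=3 → 6/9 = 0.6667
  fish: TP=4, FN=0+0+0+0=0 → 4/4 = 1.0000
  horse: TP=4, FN=0+1+2+0=3 → 4/7 = 0.5714
Weighted-recall = Σ (supportᵢ/N)·recallᵢ with N=33: (7/33)·0.7143 + (6/33)·0.6667 + (9/33)·0.6667 + (4/33)·1.0000 + (7/33)·0.5714 = 0.697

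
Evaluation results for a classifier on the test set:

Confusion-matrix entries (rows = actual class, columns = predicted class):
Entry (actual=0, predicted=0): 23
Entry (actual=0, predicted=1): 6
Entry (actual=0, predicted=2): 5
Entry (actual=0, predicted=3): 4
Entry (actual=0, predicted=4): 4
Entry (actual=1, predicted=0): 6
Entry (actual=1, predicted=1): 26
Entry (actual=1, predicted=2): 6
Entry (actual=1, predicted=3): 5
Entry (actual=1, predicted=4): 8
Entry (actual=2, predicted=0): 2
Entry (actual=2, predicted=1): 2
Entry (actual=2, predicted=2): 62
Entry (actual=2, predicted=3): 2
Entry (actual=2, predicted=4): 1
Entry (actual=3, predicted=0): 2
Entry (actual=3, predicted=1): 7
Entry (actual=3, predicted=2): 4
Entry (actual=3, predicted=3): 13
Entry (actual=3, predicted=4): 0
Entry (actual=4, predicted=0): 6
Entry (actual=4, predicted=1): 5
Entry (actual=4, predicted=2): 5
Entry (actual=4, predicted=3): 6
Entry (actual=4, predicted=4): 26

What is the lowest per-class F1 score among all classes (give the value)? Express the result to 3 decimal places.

0.464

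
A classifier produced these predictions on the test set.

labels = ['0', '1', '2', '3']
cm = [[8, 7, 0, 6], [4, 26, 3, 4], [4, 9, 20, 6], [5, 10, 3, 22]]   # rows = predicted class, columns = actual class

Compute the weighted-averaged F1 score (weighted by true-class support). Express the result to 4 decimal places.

0.5534

Per-class F1 score (2·TP/(2·TP+FP+FN)):
  0: TP=8, FP=7+0+6=13, FN=4+4+5=13 → 16/42 = 0.38095
  1: TP=26, FP=4+3+4=11, FN=7+9+10=26 → 52/89 = 0.58427
  2: TP=20, FP=4+9+6=19, FN=0+3+3=6 → 40/65 = 0.61538
  3: TP=22, FP=5+10+3=18, FN=6+4+6=16 → 44/78 = 0.56410
Weighted-F1 score = Σ (supportᵢ/N)·F1 scoreᵢ with N=137: (21/137)·0.38095 + (52/137)·0.58427 + (26/137)·0.61538 + (38/137)·0.56410 = 0.5534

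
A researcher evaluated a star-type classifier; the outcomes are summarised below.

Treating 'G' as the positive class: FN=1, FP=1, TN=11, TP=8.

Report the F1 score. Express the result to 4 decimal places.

0.8889

Precision = TP/(TP+FP) = 8/9 = 0.8889
Recall = TP/(TP+FN) = 8/9 = 0.8889
F1 = 2·TP/(2·TP+FP+FN) = 16/18 = 0.8889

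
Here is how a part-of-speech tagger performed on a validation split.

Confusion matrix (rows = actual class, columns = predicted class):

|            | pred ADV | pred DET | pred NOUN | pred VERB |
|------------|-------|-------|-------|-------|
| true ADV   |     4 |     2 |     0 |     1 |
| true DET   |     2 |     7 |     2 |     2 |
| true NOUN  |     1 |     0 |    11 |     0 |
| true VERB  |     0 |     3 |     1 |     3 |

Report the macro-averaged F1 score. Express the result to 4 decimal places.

0.6098

Per-class F1 score (2·TP/(2·TP+FP+FN)):
  ADV: TP=4, FP=2+1+0=3, FN=2+0+1=3 → 8/14 = 0.57143
  DET: TP=7, FP=2+0+3=5, FN=2+2+2=6 → 14/25 = 0.56000
  NOUN: TP=11, FP=0+2+1=3, FN=1+0+0=1 → 22/26 = 0.84615
  VERB: TP=3, FP=1+2+0=3, FN=0+3+1=4 → 6/13 = 0.46154
Macro-F1 score = mean = (0.57143 + 0.56000 + 0.84615 + 0.46154) / 4 = 0.6098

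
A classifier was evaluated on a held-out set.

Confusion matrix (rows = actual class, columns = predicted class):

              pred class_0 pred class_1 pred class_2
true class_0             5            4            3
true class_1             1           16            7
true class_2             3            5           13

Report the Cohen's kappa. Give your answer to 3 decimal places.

0.363

Observed agreement pₒ = trace/N = 34/57 = 0.5965
Expected agreement pₑ = Σ (rowᵢ·colᵢ)/N² = (12·9 + 24·25 + 21·23)/57² = 0.3666
κ = (pₒ − pₑ)/(1 − pₑ) = (0.5965 − 0.3666)/(1 − 0.3666) = 0.363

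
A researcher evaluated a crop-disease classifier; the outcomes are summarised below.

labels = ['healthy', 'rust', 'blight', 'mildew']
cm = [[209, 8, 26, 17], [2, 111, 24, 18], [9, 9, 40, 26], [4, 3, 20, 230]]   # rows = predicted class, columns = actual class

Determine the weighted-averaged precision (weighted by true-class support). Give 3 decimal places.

Per-class precision (TP/(TP+FP)):
  healthy: TP=209, FP=8+26+17=51 → 209/260 = 0.8038
  rust: TP=111, FP=2+24+18=44 → 111/155 = 0.7161
  blight: TP=40, FP=9+9+26=44 → 40/84 = 0.4762
  mildew: TP=230, FP=4+3+20=27 → 230/257 = 0.8949
Weighted-precision = Σ (supportᵢ/N)·precisionᵢ with N=756: (224/756)·0.8038 + (131/756)·0.7161 + (110/756)·0.4762 + (291/756)·0.8949 = 0.776

0.776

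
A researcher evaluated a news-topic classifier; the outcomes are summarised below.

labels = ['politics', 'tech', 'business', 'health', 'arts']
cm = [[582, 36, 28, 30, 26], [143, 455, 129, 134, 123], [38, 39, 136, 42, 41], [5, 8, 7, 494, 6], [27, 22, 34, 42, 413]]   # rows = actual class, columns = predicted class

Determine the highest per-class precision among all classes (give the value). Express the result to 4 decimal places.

Per-class precision (TP/(TP+FP)):
  politics: TP=582, FP=143+38+5+27=213 → 582/795 = 0.73208
  tech: TP=455, FP=36+39+8+22=105 → 455/560 = 0.81250
  business: TP=136, FP=28+129+7+34=198 → 136/334 = 0.40719
  health: TP=494, FP=30+134+42+42=248 → 494/742 = 0.66577
  arts: TP=413, FP=26+123+41+6=196 → 413/609 = 0.67816
Highest is class 'tech' with precision = 0.8125.

0.8125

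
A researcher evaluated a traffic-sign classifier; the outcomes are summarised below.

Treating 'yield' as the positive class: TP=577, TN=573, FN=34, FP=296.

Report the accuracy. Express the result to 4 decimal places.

0.7770

Accuracy = (TP+TN)/N = (577+573)/1480 = 0.7770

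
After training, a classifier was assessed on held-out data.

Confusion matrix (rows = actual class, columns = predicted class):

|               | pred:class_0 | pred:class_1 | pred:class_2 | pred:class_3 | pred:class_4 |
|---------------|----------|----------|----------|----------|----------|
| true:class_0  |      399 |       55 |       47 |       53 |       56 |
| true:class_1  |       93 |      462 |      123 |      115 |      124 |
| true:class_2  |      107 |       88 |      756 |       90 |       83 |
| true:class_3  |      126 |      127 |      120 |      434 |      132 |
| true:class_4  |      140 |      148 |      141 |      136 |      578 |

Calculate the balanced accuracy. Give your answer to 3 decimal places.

0.560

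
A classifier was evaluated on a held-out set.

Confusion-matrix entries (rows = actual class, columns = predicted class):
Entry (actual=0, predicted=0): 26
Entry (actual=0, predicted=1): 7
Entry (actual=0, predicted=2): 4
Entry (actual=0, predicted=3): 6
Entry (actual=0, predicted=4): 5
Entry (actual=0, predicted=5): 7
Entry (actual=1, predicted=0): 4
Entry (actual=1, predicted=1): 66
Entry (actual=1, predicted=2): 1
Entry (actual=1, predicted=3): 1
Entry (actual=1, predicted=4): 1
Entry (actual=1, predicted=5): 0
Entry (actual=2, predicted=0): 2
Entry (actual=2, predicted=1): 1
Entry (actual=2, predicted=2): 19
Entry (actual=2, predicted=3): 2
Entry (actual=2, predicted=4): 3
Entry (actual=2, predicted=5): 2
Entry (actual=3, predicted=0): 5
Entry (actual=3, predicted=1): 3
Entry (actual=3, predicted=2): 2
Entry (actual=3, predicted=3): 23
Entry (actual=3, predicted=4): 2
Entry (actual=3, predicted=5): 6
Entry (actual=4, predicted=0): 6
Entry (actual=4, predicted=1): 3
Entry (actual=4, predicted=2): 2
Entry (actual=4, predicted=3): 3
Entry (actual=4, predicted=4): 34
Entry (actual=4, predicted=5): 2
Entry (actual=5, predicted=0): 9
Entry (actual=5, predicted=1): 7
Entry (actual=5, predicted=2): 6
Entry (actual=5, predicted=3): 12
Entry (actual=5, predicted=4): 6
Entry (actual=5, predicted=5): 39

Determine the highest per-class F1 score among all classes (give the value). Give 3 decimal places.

0.825

Per-class F1 score (2·TP/(2·TP+FP+FN)):
  0: TP=26, FP=4+2+5+6+9=26, FN=7+4+6+5+7=29 → 52/107 = 0.4860
  1: TP=66, FP=7+1+3+3+7=21, FN=4+1+1+1+0=7 → 132/160 = 0.8250
  2: TP=19, FP=4+1+2+2+6=15, FN=2+1+2+3+2=10 → 38/63 = 0.6032
  3: TP=23, FP=6+1+2+3+12=24, FN=5+3+2+2+6=18 → 46/88 = 0.5227
  4: TP=34, FP=5+1+3+2+6=17, FN=6+3+2+3+2=16 → 68/101 = 0.6733
  5: TP=39, FP=7+0+2+6+2=17, FN=9+7+6+12+6=40 → 78/135 = 0.5778
Highest is class '1' with F1 score = 0.825.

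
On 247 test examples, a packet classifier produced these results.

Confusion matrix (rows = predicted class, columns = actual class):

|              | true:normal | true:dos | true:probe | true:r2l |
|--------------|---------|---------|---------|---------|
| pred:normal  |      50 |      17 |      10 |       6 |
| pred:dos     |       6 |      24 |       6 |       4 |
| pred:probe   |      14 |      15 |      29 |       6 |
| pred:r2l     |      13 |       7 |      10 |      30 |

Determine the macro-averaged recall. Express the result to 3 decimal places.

0.541

Per-class recall (TP/(TP+FN)):
  normal: TP=50, FN=6+14+13=33 → 50/83 = 0.6024
  dos: TP=24, FN=17+15+7=39 → 24/63 = 0.3810
  probe: TP=29, FN=10+6+10=26 → 29/55 = 0.5273
  r2l: TP=30, FN=6+4+6=16 → 30/46 = 0.6522
Macro-recall = mean = (0.6024 + 0.3810 + 0.5273 + 0.6522) / 4 = 0.541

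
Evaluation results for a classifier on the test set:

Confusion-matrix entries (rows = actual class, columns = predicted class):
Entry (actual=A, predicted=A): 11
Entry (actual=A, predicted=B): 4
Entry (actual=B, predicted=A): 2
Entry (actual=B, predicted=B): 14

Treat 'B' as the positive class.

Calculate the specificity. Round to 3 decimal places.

0.733

Specificity = TN/(TN+FP) = 11/(11+4) = 0.733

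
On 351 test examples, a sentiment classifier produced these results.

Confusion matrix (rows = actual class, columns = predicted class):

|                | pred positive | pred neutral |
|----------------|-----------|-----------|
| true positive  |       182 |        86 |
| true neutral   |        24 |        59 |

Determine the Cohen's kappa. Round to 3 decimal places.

Observed agreement pₒ = trace/N = 241/351 = 0.6866
Expected agreement pₑ = Σ (rowᵢ·colᵢ)/N² = (268·206 + 83·145)/351² = 0.5458
κ = (pₒ − pₑ)/(1 − pₑ) = (0.6866 − 0.5458)/(1 − 0.5458) = 0.310

0.310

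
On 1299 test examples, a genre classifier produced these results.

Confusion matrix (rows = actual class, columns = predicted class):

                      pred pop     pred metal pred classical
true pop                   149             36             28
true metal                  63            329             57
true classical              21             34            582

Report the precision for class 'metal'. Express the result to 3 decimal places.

One-vs-rest for 'metal': TP = diagonal; FP = other classes predicted 'metal'; FN = 'metal' predicted as other.
precision = TP/(TP+FP).
metal: TP=329, FP=36+34=70 → 329/399 = 0.8246

0.825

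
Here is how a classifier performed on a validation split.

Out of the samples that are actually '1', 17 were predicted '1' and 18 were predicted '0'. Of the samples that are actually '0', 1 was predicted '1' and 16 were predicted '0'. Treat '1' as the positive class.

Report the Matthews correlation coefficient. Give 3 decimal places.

MCC = (TP·TN − FP·FN) / √((TP+FP)(TP+FN)(TN+FP)(TN+FN))
Numerator = 17·16 − 1·18 = 254
Denominator = √(18·35·17·34) = √364140 = 603.4401
MCC = 254 / 603.4401 = 0.421

0.421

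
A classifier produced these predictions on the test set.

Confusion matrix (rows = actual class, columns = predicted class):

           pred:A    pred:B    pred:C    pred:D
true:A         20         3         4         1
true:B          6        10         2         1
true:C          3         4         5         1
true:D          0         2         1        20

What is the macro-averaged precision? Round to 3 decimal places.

0.626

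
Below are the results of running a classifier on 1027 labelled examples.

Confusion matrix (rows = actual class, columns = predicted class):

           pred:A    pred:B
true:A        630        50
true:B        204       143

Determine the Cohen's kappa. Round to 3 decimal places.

0.380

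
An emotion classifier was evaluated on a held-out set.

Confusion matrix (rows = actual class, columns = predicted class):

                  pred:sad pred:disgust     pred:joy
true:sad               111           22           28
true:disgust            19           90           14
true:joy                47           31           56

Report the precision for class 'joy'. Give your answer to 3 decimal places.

0.571

Take TP from the diagonal, FP from the rest of the 'joy' prediction marginal, FN from the rest of the 'joy' actual marginal.
precision = TP/(TP+FP).
joy: TP=56, FP=28+14=42 → 56/98 = 0.5714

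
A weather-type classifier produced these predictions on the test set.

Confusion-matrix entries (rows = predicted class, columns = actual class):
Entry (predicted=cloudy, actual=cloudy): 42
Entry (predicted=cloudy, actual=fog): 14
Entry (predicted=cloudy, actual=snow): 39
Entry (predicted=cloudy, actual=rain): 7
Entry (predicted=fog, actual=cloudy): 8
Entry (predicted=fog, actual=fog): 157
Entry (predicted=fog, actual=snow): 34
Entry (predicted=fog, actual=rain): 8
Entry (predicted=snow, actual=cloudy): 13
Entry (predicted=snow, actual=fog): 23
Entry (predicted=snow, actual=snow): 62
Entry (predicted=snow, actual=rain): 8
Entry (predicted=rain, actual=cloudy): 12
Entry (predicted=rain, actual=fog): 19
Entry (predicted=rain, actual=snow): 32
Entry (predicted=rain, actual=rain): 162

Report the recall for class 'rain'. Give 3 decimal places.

Take TP from the diagonal, FP from the rest of the 'rain' prediction marginal, FN from the rest of the 'rain' actual marginal.
recall = TP/(TP+FN).
rain: TP=162, FN=7+8+8=23 → 162/185 = 0.8757

0.876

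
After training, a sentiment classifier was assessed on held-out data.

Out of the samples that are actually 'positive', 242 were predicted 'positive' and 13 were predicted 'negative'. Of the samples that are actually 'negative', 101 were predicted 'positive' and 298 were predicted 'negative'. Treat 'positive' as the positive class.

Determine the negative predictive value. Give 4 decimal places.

NPV = TN/(TN+FN) = 298/(298+13) = 0.9582

0.9582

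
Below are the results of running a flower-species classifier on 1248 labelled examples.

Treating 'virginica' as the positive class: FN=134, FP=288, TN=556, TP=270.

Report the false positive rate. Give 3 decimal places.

0.341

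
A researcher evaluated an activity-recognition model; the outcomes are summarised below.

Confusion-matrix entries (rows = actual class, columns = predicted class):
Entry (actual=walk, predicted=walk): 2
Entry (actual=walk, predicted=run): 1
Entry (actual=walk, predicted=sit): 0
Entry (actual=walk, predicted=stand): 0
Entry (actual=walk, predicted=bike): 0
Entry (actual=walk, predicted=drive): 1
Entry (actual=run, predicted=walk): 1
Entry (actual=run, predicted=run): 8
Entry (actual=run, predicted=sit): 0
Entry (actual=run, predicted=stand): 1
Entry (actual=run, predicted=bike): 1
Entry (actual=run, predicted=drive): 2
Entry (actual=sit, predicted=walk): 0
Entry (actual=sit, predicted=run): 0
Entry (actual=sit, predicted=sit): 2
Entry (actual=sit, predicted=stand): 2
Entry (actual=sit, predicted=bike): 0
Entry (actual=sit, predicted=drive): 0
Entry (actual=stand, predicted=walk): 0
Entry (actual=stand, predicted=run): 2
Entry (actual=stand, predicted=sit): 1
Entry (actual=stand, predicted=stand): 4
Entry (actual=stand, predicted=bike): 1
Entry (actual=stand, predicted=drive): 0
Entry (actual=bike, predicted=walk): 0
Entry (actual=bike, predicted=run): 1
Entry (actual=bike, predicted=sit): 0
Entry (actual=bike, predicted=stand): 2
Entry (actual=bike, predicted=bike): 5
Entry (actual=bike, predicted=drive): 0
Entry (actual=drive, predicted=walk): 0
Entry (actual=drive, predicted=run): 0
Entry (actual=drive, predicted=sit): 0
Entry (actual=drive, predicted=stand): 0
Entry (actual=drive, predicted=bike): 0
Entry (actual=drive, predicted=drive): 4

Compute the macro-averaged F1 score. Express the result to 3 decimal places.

0.608

Per-class F1 score (2·TP/(2·TP+FP+FN)):
  walk: TP=2, FP=1+0+0+0+0=1, FN=1+0+0+0+1=2 → 4/7 = 0.5714
  run: TP=8, FP=1+0+2+1+0=4, FN=1+0+1+1+2=5 → 16/25 = 0.6400
  sit: TP=2, FP=0+0+1+0+0=1, FN=0+0+2+0+0=2 → 4/7 = 0.5714
  stand: TP=4, FP=0+1+2+2+0=5, FN=0+2+1+1+0=4 → 8/17 = 0.4706
  bike: TP=5, FP=0+1+0+1+0=2, FN=0+1+0+2+0=3 → 10/15 = 0.6667
  drive: TP=4, FP=1+2+0+0+0=3, FN=0+0+0+0+0=0 → 8/11 = 0.7273
Macro-F1 score = mean = (0.5714 + 0.6400 + 0.5714 + 0.4706 + 0.6667 + 0.7273) / 6 = 0.608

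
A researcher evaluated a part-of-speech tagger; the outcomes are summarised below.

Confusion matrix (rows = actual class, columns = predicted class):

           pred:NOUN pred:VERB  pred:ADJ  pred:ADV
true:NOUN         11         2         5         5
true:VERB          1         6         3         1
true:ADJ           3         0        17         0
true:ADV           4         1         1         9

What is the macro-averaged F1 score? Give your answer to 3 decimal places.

0.616

Per-class F1 score (2·TP/(2·TP+FP+FN)):
  NOUN: TP=11, FP=1+3+4=8, FN=2+5+5=12 → 22/42 = 0.5238
  VERB: TP=6, FP=2+0+1=3, FN=1+3+1=5 → 12/20 = 0.6000
  ADJ: TP=17, FP=5+3+1=9, FN=3+0+0=3 → 34/46 = 0.7391
  ADV: TP=9, FP=5+1+0=6, FN=4+1+1=6 → 18/30 = 0.6000
Macro-F1 score = mean = (0.5238 + 0.6000 + 0.7391 + 0.6000) / 4 = 0.616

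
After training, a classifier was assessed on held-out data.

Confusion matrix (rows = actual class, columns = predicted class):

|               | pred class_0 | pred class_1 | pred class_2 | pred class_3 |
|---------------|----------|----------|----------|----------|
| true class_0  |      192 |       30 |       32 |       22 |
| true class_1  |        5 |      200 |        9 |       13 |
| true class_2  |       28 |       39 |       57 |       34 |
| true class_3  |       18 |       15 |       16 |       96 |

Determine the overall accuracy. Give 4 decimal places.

Accuracy = trace / total = (192+200+57+96=545) / 806 = 545/806 = 0.6762

0.6762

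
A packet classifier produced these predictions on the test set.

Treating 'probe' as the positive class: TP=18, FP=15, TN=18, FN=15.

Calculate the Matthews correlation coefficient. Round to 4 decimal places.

MCC = (TP·TN − FP·FN) / √((TP+FP)(TP+FN)(TN+FP)(TN+FN))
Numerator = 18·18 − 15·15 = 99
Denominator = √(33·33·33·33) = √1185921 = 1089.0000
MCC = 99 / 1089.0000 = 0.0909

0.0909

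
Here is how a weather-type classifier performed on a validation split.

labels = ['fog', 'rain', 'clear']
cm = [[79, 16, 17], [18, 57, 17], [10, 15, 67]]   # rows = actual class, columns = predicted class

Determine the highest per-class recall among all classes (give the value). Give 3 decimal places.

Per-class recall (TP/(TP+FN)):
  fog: TP=79, FN=16+17=33 → 79/112 = 0.7054
  rain: TP=57, FN=18+17=35 → 57/92 = 0.6196
  clear: TP=67, FN=10+15=25 → 67/92 = 0.7283
Highest is class 'clear' with recall = 0.728.

0.728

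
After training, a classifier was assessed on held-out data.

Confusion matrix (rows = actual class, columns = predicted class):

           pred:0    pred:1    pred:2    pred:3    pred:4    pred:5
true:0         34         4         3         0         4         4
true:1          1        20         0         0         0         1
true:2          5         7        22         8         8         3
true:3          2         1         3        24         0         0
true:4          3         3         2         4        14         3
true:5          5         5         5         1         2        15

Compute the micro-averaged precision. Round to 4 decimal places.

Micro-averaging pools counts across classes: ΣTP=129, ΣFP=87, ΣFN=87.
Micro-precision = TP/(TP+FP) on pooled counts = 0.5972 (equals overall accuracy in single-label multiclass).

0.5972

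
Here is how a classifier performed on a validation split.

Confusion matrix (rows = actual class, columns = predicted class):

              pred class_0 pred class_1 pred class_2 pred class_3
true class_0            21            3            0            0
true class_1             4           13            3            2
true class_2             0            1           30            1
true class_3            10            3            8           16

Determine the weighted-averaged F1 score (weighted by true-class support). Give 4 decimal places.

Per-class F1 score (2·TP/(2·TP+FP+FN)):
  class_0: TP=21, FP=4+0+10=14, FN=3+0+0=3 → 42/59 = 0.71186
  class_1: TP=13, FP=3+1+3=7, FN=4+3+2=9 → 26/42 = 0.61905
  class_2: TP=30, FP=0+3+8=11, FN=0+1+1=2 → 60/73 = 0.82192
  class_3: TP=16, FP=0+2+1=3, FN=10+3+8=21 → 32/56 = 0.57143
Weighted-F1 score = Σ (supportᵢ/N)·F1 scoreᵢ with N=115: (24/115)·0.71186 + (22/115)·0.61905 + (32/115)·0.82192 + (37/115)·0.57143 = 0.6795

0.6795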